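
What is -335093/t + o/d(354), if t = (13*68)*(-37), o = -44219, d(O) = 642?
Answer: -615592673/10499268 ≈ -58.632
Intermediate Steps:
t = -32708 (t = 884*(-37) = -32708)
-335093/t + o/d(354) = -335093/(-32708) - 44219/642 = -335093*(-1/32708) - 44219*1/642 = 335093/32708 - 44219/642 = -615592673/10499268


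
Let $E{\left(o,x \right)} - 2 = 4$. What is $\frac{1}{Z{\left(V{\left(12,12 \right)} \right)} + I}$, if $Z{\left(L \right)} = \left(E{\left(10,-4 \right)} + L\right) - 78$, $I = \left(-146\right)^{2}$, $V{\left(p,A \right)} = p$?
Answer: $\frac{1}{21256} \approx 4.7046 \cdot 10^{-5}$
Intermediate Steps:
$E{\left(o,x \right)} = 6$ ($E{\left(o,x \right)} = 2 + 4 = 6$)
$I = 21316$
$Z{\left(L \right)} = -72 + L$ ($Z{\left(L \right)} = \left(6 + L\right) - 78 = -72 + L$)
$\frac{1}{Z{\left(V{\left(12,12 \right)} \right)} + I} = \frac{1}{\left(-72 + 12\right) + 21316} = \frac{1}{-60 + 21316} = \frac{1}{21256}$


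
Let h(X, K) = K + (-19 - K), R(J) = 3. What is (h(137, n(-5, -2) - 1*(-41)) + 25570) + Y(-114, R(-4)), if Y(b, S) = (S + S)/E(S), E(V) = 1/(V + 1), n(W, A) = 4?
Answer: 25575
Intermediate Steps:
E(V) = 1/(1 + V)
h(X, K) = -19
Y(b, S) = 2*S*(1 + S) (Y(b, S) = (S + S)/(1/(1 + S)) = (2*S)*(1 + S) = 2*S*(1 + S))
(h(137, n(-5, -2) - 1*(-41)) + 25570) + Y(-114, R(-4)) = (-19 + 25570) + 2*3*(1 + 3) = 25551 + 2*3*4 = 25551 + 24 = 25575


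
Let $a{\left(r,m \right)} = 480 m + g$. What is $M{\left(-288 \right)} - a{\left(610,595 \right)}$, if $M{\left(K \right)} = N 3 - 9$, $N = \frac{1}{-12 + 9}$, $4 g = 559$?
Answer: $- \frac{1142999}{4} \approx -2.8575 \cdot 10^{5}$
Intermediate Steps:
$g = \frac{559}{4}$ ($g = \frac{1}{4} \cdot 559 = \frac{559}{4} \approx 139.75$)
$a{\left(r,m \right)} = \frac{559}{4} + 480 m$ ($a{\left(r,m \right)} = 480 m + \frac{559}{4} = \frac{559}{4} + 480 m$)
$N = - \frac{1}{3}$ ($N = \frac{1}{-3} = - \frac{1}{3} \approx -0.33333$)
$M{\left(K \right)} = -10$ ($M{\left(K \right)} = \left(- \frac{1}{3}\right) 3 - 9 = -1 - 9 = -10$)
$M{\left(-288 \right)} - a{\left(610,595 \right)} = -10 - \left(\frac{559}{4} + 480 \cdot 595\right) = -10 - \left(\frac{559}{4} + 285600\right) = -10 - \frac{1142959}{4} = - \frac{1142999}{4}$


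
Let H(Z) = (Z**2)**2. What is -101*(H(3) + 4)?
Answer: -8585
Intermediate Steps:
H(Z) = Z**4
-101*(H(3) + 4) = -101*(3**4 + 4) = -101*(81 + 4) = -101*85 = -8585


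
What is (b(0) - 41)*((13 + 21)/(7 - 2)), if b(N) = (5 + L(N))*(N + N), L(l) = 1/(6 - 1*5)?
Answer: -1394/5 ≈ -278.80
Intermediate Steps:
L(l) = 1 (L(l) = 1/(6 - 5) = 1/1 = 1*1 = 1)
b(N) = 12*N (b(N) = (5 + 1)*(N + N) = 6*(2*N) = 12*N)
(b(0) - 41)*((13 + 21)/(7 - 2)) = (12*0 - 41)*((13 + 21)/(7 - 2)) = (0 - 41)*(34/5) = -1394/5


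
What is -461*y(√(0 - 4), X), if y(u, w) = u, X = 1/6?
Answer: -922*I ≈ -922.0*I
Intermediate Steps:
X = ⅙ ≈ 0.16667
-461*y(√(0 - 4), X) = -461*√(0 - 4) = -922*I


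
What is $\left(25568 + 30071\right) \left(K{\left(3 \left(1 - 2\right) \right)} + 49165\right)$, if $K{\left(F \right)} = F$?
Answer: $2735324518$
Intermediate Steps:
$\left(25568 + 30071\right) \left(K{\left(3 \left(1 - 2\right) \right)} + 49165\right) = \left(25568 + 30071\right) \left(3 \left(1 - 2\right) + 49165\right) = 55639 \left(3 \left(-1\right) + 49165\right) = 55639 \left(-3 + 49165\right) = 55639 \cdot 49162 = 2735324518$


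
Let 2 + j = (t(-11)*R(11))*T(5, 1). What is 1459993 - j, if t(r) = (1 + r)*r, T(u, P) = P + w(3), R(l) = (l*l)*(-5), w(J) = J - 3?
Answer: 1526545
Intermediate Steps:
w(J) = -3 + J
R(l) = -5*l² (R(l) = l²*(-5) = -5*l²)
T(u, P) = P (T(u, P) = P + (-3 + 3) = P + 0 = P)
t(r) = r*(1 + r)
j = -66552 (j = -2 + ((-11*(1 - 11))*(-5*11²))*1 = -2 + ((-11*(-10))*(-5*121))*1 = -2 + (110*(-605))*1 = -2 - 66550*1 = -2 - 66550 = -66552)
1459993 - j = 1459993 - 1*(-66552) = 1459993 + 66552 = 1526545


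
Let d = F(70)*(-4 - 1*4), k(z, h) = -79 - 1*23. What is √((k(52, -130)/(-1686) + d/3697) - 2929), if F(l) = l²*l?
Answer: 2*I*√990501661888382/1038857 ≈ 60.59*I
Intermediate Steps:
k(z, h) = -102 (k(z, h) = -79 - 23 = -102)
F(l) = l³
d = -2744000 (d = 70³*(-4 - 1*4) = 343000*(-4 - 4) = 343000*(-8) = -2744000)
√((k(52, -130)/(-1686) + d/3697) - 2929) = √((-102/(-1686) - 2744000/3697) - 2929) = √((-102*(-1/1686) - 2744000*1/3697) - 2929) = √((17/281 - 2744000/3697) - 2929) = √(-771001151/1038857 - 2929) = √(-3813813304/1038857) = 2*I*√990501661888382/1038857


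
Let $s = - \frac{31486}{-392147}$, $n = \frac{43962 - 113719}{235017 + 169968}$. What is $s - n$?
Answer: $\frac{818497061}{3241094955} \approx 0.25254$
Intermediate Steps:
$n = - \frac{69757}{404985} \approx -0.17225$
$s = \frac{4498}{56021}$ ($s = \left(-31486\right) \left(- \frac{1}{392147}\right) = \frac{4498}{56021} \approx 0.080291$)
$s - n = \frac{4498}{56021} - - \frac{69757}{404985} = \frac{4498}{56021} + \frac{69757}{404985} = \frac{818497061}{3241094955}$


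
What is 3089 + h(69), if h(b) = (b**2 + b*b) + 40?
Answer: 12651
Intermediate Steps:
h(b) = 40 + 2*b**2 (h(b) = (b**2 + b**2) + 40 = 2*b**2 + 40 = 40 + 2*b**2)
3089 + h(69) = 3089 + (40 + 2*69**2) = 3089 + (40 + 2*4761) = 3089 + (40 + 9522) = 3089 + 9562 = 12651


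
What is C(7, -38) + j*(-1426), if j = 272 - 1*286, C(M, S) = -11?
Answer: 19953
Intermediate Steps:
j = -14 (j = 272 - 286 = -14)
C(7, -38) + j*(-1426) = -11 - 14*(-1426) = -11 + 19964 = 19953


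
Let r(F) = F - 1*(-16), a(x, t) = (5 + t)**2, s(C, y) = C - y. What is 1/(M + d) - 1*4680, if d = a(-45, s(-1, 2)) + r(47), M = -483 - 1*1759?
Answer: -10179001/2175 ≈ -4680.0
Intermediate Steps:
M = -2242 (M = -483 - 1759 = -2242)
r(F) = 16 + F (r(F) = F + 16 = 16 + F)
d = 67 (d = (5 + (-1 - 1*2))**2 + (16 + 47) = (5 + (-1 - 2))**2 + 63 = (5 - 3)**2 + 63 = 2**2 + 63 = 4 + 63 = 67)
1/(M + d) - 1*4680 = 1/(-2242 + 67) - 1*4680 = 1/(-2175) - 4680 = -1/2175 - 4680 = -10179001/2175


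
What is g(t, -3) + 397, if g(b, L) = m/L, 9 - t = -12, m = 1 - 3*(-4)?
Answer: 1178/3 ≈ 392.67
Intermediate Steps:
m = 13 (m = 1 + 12 = 13)
t = 21 (t = 9 - 1*(-12) = 9 + 12 = 21)
g(b, L) = 13/L
g(t, -3) + 397 = 13/(-3) + 397 = 13*(-1/3) + 397 = -13/3 + 397 = 1178/3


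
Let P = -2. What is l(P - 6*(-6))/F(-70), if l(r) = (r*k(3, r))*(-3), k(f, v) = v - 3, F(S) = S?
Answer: 1581/35 ≈ 45.171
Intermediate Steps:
k(f, v) = -3 + v
l(r) = -3*r*(-3 + r) (l(r) = (r*(-3 + r))*(-3) = -3*r*(-3 + r))
l(P - 6*(-6))/F(-70) = (3*(-2 - 6*(-6))*(3 - (-2 - 6*(-6))))/(-70) = (3*(-2 + 36)*(3 - (-2 + 36)))*(-1/70) = (3*34*(3 - 1*34))*(-1/70) = (3*34*(3 - 34))*(-1/70) = (3*34*(-31))*(-1/70) = -3162*(-1/70) = 1581/35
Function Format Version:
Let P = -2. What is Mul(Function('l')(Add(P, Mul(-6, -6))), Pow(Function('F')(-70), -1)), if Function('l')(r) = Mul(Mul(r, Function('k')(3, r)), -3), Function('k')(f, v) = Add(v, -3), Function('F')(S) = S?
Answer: Rational(1581, 35) ≈ 45.171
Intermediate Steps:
Function('k')(f, v) = Add(-3, v)
Function('l')(r) = Mul(-3, r, Add(-3, r)) (Function('l')(r) = Mul(Mul(r, Add(-3, r)), -3) = Mul(-3, r, Add(-3, r)))
Mul(Function('l')(Add(P, Mul(-6, -6))), Pow(Function('F')(-70), -1)) = Mul(Mul(3, Add(-2, Mul(-6, -6)), Add(3, Mul(-1, Add(-2, Mul(-6, -6))))), Pow(-70, -1)) = Mul(Mul(3, Add(-2, 36), Add(3, Mul(-1, Add(-2, 36)))), Rational(-1, 70)) = Mul(Mul(3, 34, Add(3, Mul(-1, 34))), Rational(-1, 70)) = Mul(Mul(3, 34, Add(3, -34)), Rational(-1, 70)) = Mul(Mul(3, 34, -31), Rational(-1, 70)) = Mul(-3162, Rational(-1, 70)) = Rational(1581, 35)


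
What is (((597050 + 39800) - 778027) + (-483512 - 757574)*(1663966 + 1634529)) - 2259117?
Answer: -4093718365864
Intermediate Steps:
(((597050 + 39800) - 778027) + (-483512 - 757574)*(1663966 + 1634529)) - 2259117 = ((636850 - 778027) - 1241086*3298495) - 2259117 = (-141177 - 4093715965570) - 2259117 = -4093716106747 - 2259117 = -4093718365864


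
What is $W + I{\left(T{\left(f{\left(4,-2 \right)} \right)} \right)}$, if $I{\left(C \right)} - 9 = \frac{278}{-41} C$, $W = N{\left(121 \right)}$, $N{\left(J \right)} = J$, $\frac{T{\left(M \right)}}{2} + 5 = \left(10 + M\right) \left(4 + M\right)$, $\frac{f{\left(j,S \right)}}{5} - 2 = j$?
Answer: $- \frac{748050}{41} \approx -18245.0$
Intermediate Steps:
$f{\left(j,S \right)} = 10 + 5 j$
$T{\left(M \right)} = -10 + 2 \left(4 + M\right) \left(10 + M\right)$ ($T{\left(M \right)} = -10 + 2 \left(10 + M\right) \left(4 + M\right) = -10 + 2 \left(4 + M\right) \left(10 + M\right)$)
$W = 121$
$I{\left(C \right)} = 9 - \frac{278 C}{41}$ ($I{\left(C \right)} = 9 + \frac{278}{-41} C = 9 + 278 \left(- \frac{1}{41}\right) C = 9 - \frac{278 C}{41}$)
$W + I{\left(T{\left(f{\left(4,-2 \right)} \right)} \right)} = 121 + \left(9 - \frac{278 \left(70 + 2 \left(10 + 5 \cdot 4\right)^{2} + 28 \left(10 + 5 \cdot 4\right)\right)}{41}\right) = 121 + \left(9 - \frac{278 \left(70 + 2 \left(10 + 20\right)^{2} + 28 \left(10 + 20\right)\right)}{41}\right) = 121 + \left(9 - \frac{278 \left(70 + 2 \cdot 30^{2} + 28 \cdot 30\right)}{41}\right) = 121 + \left(9 - \frac{278 \left(70 + 2 \cdot 900 + 840\right)}{41}\right) = 121 + \left(9 - \frac{278 \left(70 + 1800 + 840\right)}{41}\right) = 121 + \left(9 - \frac{753380}{41}\right) = 121 - \frac{753011}{41} = - \frac{748050}{41}$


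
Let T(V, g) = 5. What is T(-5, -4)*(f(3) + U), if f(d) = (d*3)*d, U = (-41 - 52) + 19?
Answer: -235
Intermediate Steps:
U = -74 (U = -93 + 19 = -74)
f(d) = 3*d**2 (f(d) = (3*d)*d = 3*d**2)
T(-5, -4)*(f(3) + U) = 5*(3*3**2 - 74) = 5*(3*9 - 74) = 5*(27 - 74) = 5*(-47) = -235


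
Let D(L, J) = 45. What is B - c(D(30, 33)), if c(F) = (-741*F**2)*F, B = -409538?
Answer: 67114087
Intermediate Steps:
c(F) = -741*F**3
B - c(D(30, 33)) = -409538 - (-741)*45**3 = -409538 - (-741)*91125 = -409538 - 1*(-67523625) = -409538 + 67523625 = 67114087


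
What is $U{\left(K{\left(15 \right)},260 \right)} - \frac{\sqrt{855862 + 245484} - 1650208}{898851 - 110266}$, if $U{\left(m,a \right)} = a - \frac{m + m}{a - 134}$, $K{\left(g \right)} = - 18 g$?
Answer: $\frac{210061958}{788585} - \frac{\sqrt{1101346}}{788585} \approx 266.38$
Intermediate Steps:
$U{\left(m,a \right)} = a - \frac{2 m}{-134 + a}$
$U{\left(K{\left(15 \right)},260 \right)} - \frac{\sqrt{855862 + 245484} - 1650208}{898851 - 110266} = \frac{260^{2} - 34840 - 2 \left(\left(-18\right) 15\right)}{-134 + 260} - \frac{\sqrt{855862 + 245484} - 1650208}{898851 - 110266} = \frac{67600 - 34840 - -540}{126} - \frac{\sqrt{1101346} - 1650208}{788585} = \frac{67600 - 34840 + 540}{126} - \left(-1650208 + \sqrt{1101346}\right) \frac{1}{788585} = \frac{1}{126} \cdot 33300 - \left(- \frac{235744}{112655} + \frac{\sqrt{1101346}}{788585}\right) = \frac{1850}{7} + \left(\frac{235744}{112655} - \frac{\sqrt{1101346}}{788585}\right) = \frac{210061958}{788585} - \frac{\sqrt{1101346}}{788585}$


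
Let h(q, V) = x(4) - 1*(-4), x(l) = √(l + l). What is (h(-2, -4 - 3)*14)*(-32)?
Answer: -1792 - 896*√2 ≈ -3059.1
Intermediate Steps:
x(l) = √2*√l (x(l) = √(2*l) = √2*√l)
h(q, V) = 4 + 2*√2 (h(q, V) = √2*√4 - 1*(-4) = √2*2 + 4 = 2*√2 + 4 = 4 + 2*√2)
(h(-2, -4 - 3)*14)*(-32) = ((4 + 2*√2)*14)*(-32) = (56 + 28*√2)*(-32) = -1792 - 896*√2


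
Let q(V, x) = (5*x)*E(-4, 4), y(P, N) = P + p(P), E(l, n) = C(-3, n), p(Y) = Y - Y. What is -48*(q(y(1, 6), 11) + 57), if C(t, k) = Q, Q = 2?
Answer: -8016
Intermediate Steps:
p(Y) = 0
C(t, k) = 2
E(l, n) = 2
y(P, N) = P (y(P, N) = P + 0 = P)
q(V, x) = 10*x (q(V, x) = (5*x)*2 = 10*x)
-48*(q(y(1, 6), 11) + 57) = -48*(10*11 + 57) = -48*(110 + 57) = -48*167 = -8016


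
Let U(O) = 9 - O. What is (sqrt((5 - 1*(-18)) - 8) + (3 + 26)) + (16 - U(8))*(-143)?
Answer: -2116 + sqrt(15) ≈ -2112.1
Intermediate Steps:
(sqrt((5 - 1*(-18)) - 8) + (3 + 26)) + (16 - U(8))*(-143) = (sqrt((5 - 1*(-18)) - 8) + (3 + 26)) + (16 - (9 - 1*8))*(-143) = (sqrt((5 + 18) - 8) + 29) + (16 - (9 - 8))*(-143) = (sqrt(23 - 8) + 29) + (16 - 1*1)*(-143) = (sqrt(15) + 29) + (16 - 1)*(-143) = (29 + sqrt(15)) + 15*(-143) = (29 + sqrt(15)) - 2145 = -2116 + sqrt(15)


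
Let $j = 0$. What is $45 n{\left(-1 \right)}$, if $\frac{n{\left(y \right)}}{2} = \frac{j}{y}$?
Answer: $0$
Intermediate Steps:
$n{\left(y \right)} = 0$ ($n{\left(y \right)} = 2 \frac{0}{y} = 2 \cdot 0 = 0$)
$45 n{\left(-1 \right)} = 45 \cdot 0 = 0$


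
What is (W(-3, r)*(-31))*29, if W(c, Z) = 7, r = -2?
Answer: -6293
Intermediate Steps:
(W(-3, r)*(-31))*29 = (7*(-31))*29 = -217*29 = -6293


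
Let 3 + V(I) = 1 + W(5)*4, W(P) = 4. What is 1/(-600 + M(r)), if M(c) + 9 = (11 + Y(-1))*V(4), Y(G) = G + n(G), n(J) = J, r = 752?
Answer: -1/483 ≈ -0.0020704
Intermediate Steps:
Y(G) = 2*G (Y(G) = G + G = 2*G)
V(I) = 14 (V(I) = -3 + (1 + 4*4) = -3 + (1 + 16) = -3 + 17 = 14)
M(c) = 117 (M(c) = -9 + (11 + 2*(-1))*14 = -9 + (11 - 2)*14 = -9 + 9*14 = -9 + 126 = 117)
1/(-600 + M(r)) = 1/(-600 + 117) = 1/(-483) = -1/483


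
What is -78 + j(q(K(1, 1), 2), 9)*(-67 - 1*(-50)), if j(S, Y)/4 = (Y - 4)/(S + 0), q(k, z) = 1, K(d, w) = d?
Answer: -418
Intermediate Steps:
j(S, Y) = 4*(-4 + Y)/S (j(S, Y) = 4*((Y - 4)/(S + 0)) = 4*((-4 + Y)/S) = 4*(-4 + Y)/S)
-78 + j(q(K(1, 1), 2), 9)*(-67 - 1*(-50)) = -78 + (4*(-4 + 9)/1)*(-67 - 1*(-50)) = -78 + (4*1*5)*(-67 + 50) = -78 + 20*(-17) = -78 - 340 = -418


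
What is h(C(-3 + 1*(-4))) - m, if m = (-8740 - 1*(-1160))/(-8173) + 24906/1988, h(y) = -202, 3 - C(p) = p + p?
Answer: -250050459/1160566 ≈ -215.46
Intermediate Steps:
C(p) = 3 - 2*p (C(p) = 3 - (p + p) = 3 - 2*p)
m = 15616127/1160566 (m = (-8740 + 1160)*(-1/8173) + 24906*(1/1988) = -7580*(-1/8173) + 1779/142 = 7580/8173 + 1779/142 = 15616127/1160566 ≈ 13.456)
h(C(-3 + 1*(-4))) - m = -202 - 1*15616127/1160566 = -202 - 15616127/1160566 = -250050459/1160566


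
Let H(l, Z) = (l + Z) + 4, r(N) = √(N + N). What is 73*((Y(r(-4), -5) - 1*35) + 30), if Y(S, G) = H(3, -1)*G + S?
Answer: -2555 + 146*I*√2 ≈ -2555.0 + 206.48*I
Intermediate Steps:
r(N) = √2*√N (r(N) = √(2*N) = √2*√N)
H(l, Z) = 4 + Z + l (H(l, Z) = (Z + l) + 4 = 4 + Z + l)
Y(S, G) = S + 6*G (Y(S, G) = (4 - 1 + 3)*G + S = 6*G + S = S + 6*G)
73*((Y(r(-4), -5) - 1*35) + 30) = 73*(((√2*√(-4) + 6*(-5)) - 1*35) + 30) = 73*(((√2*(2*I) - 30) - 35) + 30) = 73*(((2*I*√2 - 30) - 35) + 30) = 73*(((-30 + 2*I*√2) - 35) + 30) = 73*((-65 + 2*I*√2) + 30) = 73*(-35 + 2*I*√2) = -2555 + 146*I*√2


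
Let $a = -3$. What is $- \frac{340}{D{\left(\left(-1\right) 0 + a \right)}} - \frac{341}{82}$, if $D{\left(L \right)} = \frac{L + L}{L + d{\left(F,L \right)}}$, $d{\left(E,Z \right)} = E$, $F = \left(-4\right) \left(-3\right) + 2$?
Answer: $\frac{152317}{246} \approx 619.17$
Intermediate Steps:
$F = 14$ ($F = 12 + 2 = 14$)
$D{\left(L \right)} = \frac{2 L}{14 + L}$ ($D{\left(L \right)} = \frac{L + L}{L + 14} = \frac{2 L}{14 + L}$)
$- \frac{340}{D{\left(\left(-1\right) 0 + a \right)}} - \frac{341}{82} = - \frac{340}{2 \left(\left(-1\right) 0 - 3\right) \frac{1}{14 - 3}} - \frac{341}{82} = - \frac{340}{2 \left(0 - 3\right) \frac{1}{14 + \left(0 - 3\right)}} - \frac{341}{82} = - \frac{340}{2 \left(-3\right) \frac{1}{14 - 3}} - \frac{341}{82} = - \frac{340}{2 \left(-3\right) \frac{1}{11}} - \frac{341}{82} = - \frac{340}{- \frac{6}{11}} - \frac{341}{82} = \left(-340\right) \left(- \frac{11}{6}\right) - \frac{341}{82} = \frac{1870}{3} - \frac{341}{82} = \frac{152317}{246}$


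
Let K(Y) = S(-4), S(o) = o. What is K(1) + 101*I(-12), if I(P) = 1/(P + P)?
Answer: -197/24 ≈ -8.2083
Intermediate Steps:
K(Y) = -4
I(P) = 1/(2*P)
K(1) + 101*I(-12) = -4 + 101*((1/2)/(-12)) = -4 + 101*((1/2)*(-1/12)) = -4 + 101*(-1/24) = -4 - 101/24 = -197/24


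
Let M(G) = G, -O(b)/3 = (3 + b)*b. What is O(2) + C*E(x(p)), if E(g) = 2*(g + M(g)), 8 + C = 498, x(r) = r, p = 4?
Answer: 7810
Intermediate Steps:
O(b) = -3*b*(3 + b) (O(b) = -3*(3 + b)*b = -3*b*(3 + b))
C = 490 (C = -8 + 498 = 490)
E(g) = 4*g (E(g) = 2*(g + g) = 2*(2*g) = 4*g)
O(2) + C*E(x(p)) = -3*2*(3 + 2) + 490*(4*4) = -3*2*5 + 490*16 = -30 + 7840 = 7810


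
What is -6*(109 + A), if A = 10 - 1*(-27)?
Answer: -876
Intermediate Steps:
A = 37 (A = 10 + 27 = 37)
-6*(109 + A) = -6*(109 + 37) = -6*146 = -876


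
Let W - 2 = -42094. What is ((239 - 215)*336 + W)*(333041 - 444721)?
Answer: 3800247040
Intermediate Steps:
W = -42092 (W = 2 - 42094 = -42092)
((239 - 215)*336 + W)*(333041 - 444721) = ((239 - 215)*336 - 42092)*(333041 - 444721) = (24*336 - 42092)*(-111680) = (8064 - 42092)*(-111680) = -34028*(-111680) = 3800247040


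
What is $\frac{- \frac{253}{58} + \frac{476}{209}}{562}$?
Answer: $- \frac{25269}{6812564} \approx -0.0037092$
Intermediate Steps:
$\frac{- \frac{253}{58} + \frac{476}{209}}{562} = \left(\left(-253\right) \frac{1}{58} + 476 \cdot \frac{1}{209}\right) \frac{1}{562} = \left(- \frac{253}{58} + \frac{476}{209}\right) \frac{1}{562} = \left(- \frac{25269}{12122}\right) \frac{1}{562} = - \frac{25269}{6812564}$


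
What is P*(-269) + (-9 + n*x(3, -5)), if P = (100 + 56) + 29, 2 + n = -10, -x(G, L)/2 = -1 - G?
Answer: -49870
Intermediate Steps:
x(G, L) = 2 + 2*G (x(G, L) = -2*(-1 - G) = 2 + 2*G)
n = -12 (n = -2 - 10 = -12)
P = 185 (P = 156 + 29 = 185)
P*(-269) + (-9 + n*x(3, -5)) = 185*(-269) + (-9 - 12*(2 + 2*3)) = -49765 + (-9 - 12*(2 + 6)) = -49765 + (-9 - 12*8) = -49765 + (-9 - 96) = -49765 - 105 = -49870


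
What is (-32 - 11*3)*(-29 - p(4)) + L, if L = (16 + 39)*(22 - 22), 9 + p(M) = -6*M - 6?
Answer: -650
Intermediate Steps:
p(M) = -15 - 6*M (p(M) = -9 + (-6*M - 6) = -9 + (-6 - 6*M) = -15 - 6*M)
L = 0 (L = 55*0 = 0)
(-32 - 11*3)*(-29 - p(4)) + L = (-32 - 11*3)*(-29 - (-15 - 6*4)) + 0 = (-32 - 33)*(-29 - (-15 - 24)) + 0 = -65*(-29 - 1*(-39)) + 0 = -65*(-29 + 39) + 0 = -65*10 + 0 = -650 + 0 = -650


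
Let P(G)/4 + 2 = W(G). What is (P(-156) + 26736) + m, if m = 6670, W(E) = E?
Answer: 32774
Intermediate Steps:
P(G) = -8 + 4*G
(P(-156) + 26736) + m = ((-8 + 4*(-156)) + 26736) + 6670 = ((-8 - 624) + 26736) + 6670 = (-632 + 26736) + 6670 = 26104 + 6670 = 32774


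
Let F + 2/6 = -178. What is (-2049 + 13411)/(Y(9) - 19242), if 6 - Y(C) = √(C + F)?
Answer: -163919574/277517899 + 5681*I*√381/277517899 ≈ -0.59066 + 0.00039957*I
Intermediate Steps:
F = -535/3 (F = -⅓ - 178 = -535/3 ≈ -178.33)
Y(C) = 6 - √(-535/3 + C) (Y(C) = 6 - √(C - 535/3) = 6 - √(-535/3 + C))
(-2049 + 13411)/(Y(9) - 19242) = (-2049 + 13411)/((6 - √(-1605 + 9*9)/3) - 19242) = 11362/((6 - √(-1605 + 81)/3) - 19242) = 11362/((6 - 2*I*√381/3) - 19242) = 11362/(-19236 - 2*I*√381/3)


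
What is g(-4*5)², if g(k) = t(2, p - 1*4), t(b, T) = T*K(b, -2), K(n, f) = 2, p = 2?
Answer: 16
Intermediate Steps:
t(b, T) = 2*T (t(b, T) = T*2 = 2*T)
g(k) = -4 (g(k) = 2*(2 - 1*4) = 2*(2 - 4) = 2*(-2) = -4)
g(-4*5)² = (-4)² = 16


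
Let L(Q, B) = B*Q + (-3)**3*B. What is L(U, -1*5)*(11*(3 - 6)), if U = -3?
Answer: -4950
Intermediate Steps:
L(Q, B) = -27*B + B*Q (L(Q, B) = B*Q - 27*B = -27*B + B*Q)
L(U, -1*5)*(11*(3 - 6)) = ((-1*5)*(-27 - 3))*(11*(3 - 6)) = (-5*(-30))*(11*(-3)) = 150*(-33) = -4950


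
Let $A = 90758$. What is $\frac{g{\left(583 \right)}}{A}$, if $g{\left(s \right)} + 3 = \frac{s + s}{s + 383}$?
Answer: $- \frac{433}{21918057} \approx -1.9755 \cdot 10^{-5}$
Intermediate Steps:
$g{\left(s \right)} = -3 + \frac{2 s}{383 + s}$ ($g{\left(s \right)} = -3 + \frac{s + s}{s + 383} = -3 + \frac{2 s}{383 + s}$)
$\frac{g{\left(583 \right)}}{A} = \frac{\frac{1}{383 + 583} \left(-1149 - 583\right)}{90758} = \frac{-1149 - 583}{966} \cdot \frac{1}{90758} = \frac{1}{966} \left(-1732\right) \frac{1}{90758} = \left(- \frac{866}{483}\right) \frac{1}{90758} = - \frac{433}{21918057}$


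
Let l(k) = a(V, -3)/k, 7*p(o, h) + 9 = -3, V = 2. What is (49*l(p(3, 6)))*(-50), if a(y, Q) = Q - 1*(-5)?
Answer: 8575/3 ≈ 2858.3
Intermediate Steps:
p(o, h) = -12/7 (p(o, h) = -9/7 + (⅐)*(-3) = -9/7 - 3/7 = -12/7)
a(y, Q) = 5 + Q (a(y, Q) = Q + 5 = 5 + Q)
l(k) = 2/k (l(k) = (5 - 3)/k = 2/k)
(49*l(p(3, 6)))*(-50) = (49*(2/(-12/7)))*(-50) = (49*(2*(-7/12)))*(-50) = (49*(-7/6))*(-50) = -343/6*(-50) = 8575/3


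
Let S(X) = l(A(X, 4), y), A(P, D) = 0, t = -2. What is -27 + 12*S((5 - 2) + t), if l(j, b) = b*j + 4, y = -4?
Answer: 21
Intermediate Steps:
l(j, b) = 4 + b*j
S(X) = 4 (S(X) = 4 - 4*0 = 4 + 0 = 4)
-27 + 12*S((5 - 2) + t) = -27 + 12*4 = -27 + 48 = 21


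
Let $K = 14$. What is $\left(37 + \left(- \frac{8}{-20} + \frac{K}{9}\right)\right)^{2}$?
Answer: $\frac{3073009}{2025} \approx 1517.5$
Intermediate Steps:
$\left(37 + \left(- \frac{8}{-20} + \frac{K}{9}\right)\right)^{2} = \left(37 + \left(- \frac{8}{-20} + \frac{14}{9}\right)\right)^{2} = \left(37 + \left(\left(-8\right) \left(- \frac{1}{20}\right) + 14 \cdot \frac{1}{9}\right)\right)^{2} = \left(37 + \left(\frac{2}{5} + \frac{14}{9}\right)\right)^{2} = \left(37 + \frac{88}{45}\right)^{2} = \left(\frac{1753}{45}\right)^{2} = \frac{3073009}{2025}$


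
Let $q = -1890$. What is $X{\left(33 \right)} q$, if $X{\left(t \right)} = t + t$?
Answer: $-124740$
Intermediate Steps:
$X{\left(t \right)} = 2 t$
$X{\left(33 \right)} q = 2 \cdot 33 \left(-1890\right) = 66 \left(-1890\right) = -124740$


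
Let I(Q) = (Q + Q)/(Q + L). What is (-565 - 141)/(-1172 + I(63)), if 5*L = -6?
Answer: 36359/60253 ≈ 0.60344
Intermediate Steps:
L = -6/5 (L = (1/5)*(-6) = -6/5 ≈ -1.2000)
I(Q) = 2*Q/(-6/5 + Q) (I(Q) = (Q + Q)/(Q - 6/5) = (2*Q)/(-6/5 + Q) = 2*Q/(-6/5 + Q))
(-565 - 141)/(-1172 + I(63)) = (-565 - 141)/(-1172 + 10*63/(-6 + 5*63)) = -706/(-1172 + 10*63/(-6 + 315)) = -706/(-1172 + 10*63/309) = -706/(-1172 + 10*63*(1/309)) = -706/(-1172 + 210/103) = -706/(-120506/103) = -706*(-103/120506) = 36359/60253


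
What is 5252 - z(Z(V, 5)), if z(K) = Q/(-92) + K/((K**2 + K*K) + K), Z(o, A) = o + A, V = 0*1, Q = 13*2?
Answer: 2657609/506 ≈ 5252.2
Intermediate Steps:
Q = 26
V = 0
Z(o, A) = A + o
z(K) = -13/46 + K/(K + 2*K**2) (z(K) = 26/(-92) + K/((K**2 + K*K) + K) = 26*(-1/92) + K/((K**2 + K**2) + K) = -13/46 + K/(2*K**2 + K) = -13/46 + K/(K + 2*K**2))
5252 - z(Z(V, 5)) = 5252 - (33 - 26*(5 + 0))/(46*(1 + 2*(5 + 0))) = 5252 - (33 - 26*5)/(46*(1 + 2*5)) = 5252 - (33 - 130)/(46*(1 + 10)) = 5252 - (-97)/(46*11) = 5252 - 1*(-97/506) = 5252 + 97/506 = 2657609/506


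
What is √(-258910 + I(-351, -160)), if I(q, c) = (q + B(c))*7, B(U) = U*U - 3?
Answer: 6*I*√2283 ≈ 286.68*I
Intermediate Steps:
B(U) = -3 + U² (B(U) = U² - 3 = -3 + U²)
I(q, c) = -21 + 7*q + 7*c² (I(q, c) = (q + (-3 + c²))*7 = (-3 + q + c²)*7 = -21 + 7*q + 7*c²)
√(-258910 + I(-351, -160)) = √(-258910 + (-21 + 7*(-351) + 7*(-160)²)) = √(-258910 + (-21 - 2457 + 7*25600)) = √(-258910 + (-21 - 2457 + 179200)) = √(-258910 + 176722) = √(-82188) = 6*I*√2283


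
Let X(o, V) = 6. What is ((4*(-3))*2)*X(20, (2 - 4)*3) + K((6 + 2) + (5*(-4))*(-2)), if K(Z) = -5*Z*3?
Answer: -864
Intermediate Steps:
K(Z) = -15*Z
((4*(-3))*2)*X(20, (2 - 4)*3) + K((6 + 2) + (5*(-4))*(-2)) = ((4*(-3))*2)*6 - 15*((6 + 2) + (5*(-4))*(-2)) = -12*2*6 - 15*(8 - 20*(-2)) = -24*6 - 15*(8 + 40) = -144 - 15*48 = -144 - 720 = -864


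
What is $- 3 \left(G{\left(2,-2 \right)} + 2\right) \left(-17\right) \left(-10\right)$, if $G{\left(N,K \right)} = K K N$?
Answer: $-5100$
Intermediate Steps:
$G{\left(N,K \right)} = N K^{2}$ ($G{\left(N,K \right)} = K^{2} N = N K^{2}$)
$- 3 \left(G{\left(2,-2 \right)} + 2\right) \left(-17\right) \left(-10\right) = - 3 \left(2 \left(-2\right)^{2} + 2\right) \left(-17\right) \left(-10\right) = - 3 \left(2 \cdot 4 + 2\right) \left(-17\right) \left(-10\right) = - 3 \left(8 + 2\right) \left(-17\right) \left(-10\right) = \left(-3\right) 10 \left(-17\right) \left(-10\right) = \left(-30\right) \left(-17\right) \left(-10\right) = 510 \left(-10\right) = -5100$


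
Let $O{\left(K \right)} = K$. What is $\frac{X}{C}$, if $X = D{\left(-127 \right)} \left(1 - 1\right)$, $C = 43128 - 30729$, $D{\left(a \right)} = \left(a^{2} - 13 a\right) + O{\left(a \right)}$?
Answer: $0$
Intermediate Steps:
$D{\left(a \right)} = a^{2} - 12 a$ ($D{\left(a \right)} = \left(a^{2} - 13 a\right) + a = a^{2} - 12 a$)
$C = 12399$
$X = 0$ ($X = - 127 \left(-12 - 127\right) \left(1 - 1\right) = \left(-127\right) \left(-139\right) \left(1 - 1\right) = 17653 \cdot 0 = 0$)
$\frac{X}{C} = \frac{0}{12399} = 0 \cdot \frac{1}{12399} = 0$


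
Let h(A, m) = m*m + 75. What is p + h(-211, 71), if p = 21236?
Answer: 26352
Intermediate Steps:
h(A, m) = 75 + m² (h(A, m) = m² + 75 = 75 + m²)
p + h(-211, 71) = 21236 + (75 + 71²) = 21236 + (75 + 5041) = 21236 + 5116 = 26352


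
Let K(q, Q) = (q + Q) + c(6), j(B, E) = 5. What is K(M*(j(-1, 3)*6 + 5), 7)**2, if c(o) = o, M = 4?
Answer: 23409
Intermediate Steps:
K(q, Q) = 6 + Q + q (K(q, Q) = (q + Q) + 6 = (Q + q) + 6 = 6 + Q + q)
K(M*(j(-1, 3)*6 + 5), 7)**2 = (6 + 7 + 4*(5*6 + 5))**2 = (6 + 7 + 4*(30 + 5))**2 = (6 + 7 + 4*35)**2 = (6 + 7 + 140)**2 = 153**2 = 23409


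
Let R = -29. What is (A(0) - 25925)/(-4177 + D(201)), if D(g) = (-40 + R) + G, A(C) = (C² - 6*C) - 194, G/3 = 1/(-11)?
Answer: 287309/46709 ≈ 6.1510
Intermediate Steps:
G = -3/11 (G = 3/(-11) = 3*(-1/11) = -3/11 ≈ -0.27273)
A(C) = -194 + C² - 6*C
D(g) = -762/11 (D(g) = (-40 - 29) - 3/11 = -69 - 3/11 = -762/11)
(A(0) - 25925)/(-4177 + D(201)) = ((-194 + 0² - 6*0) - 25925)/(-4177 - 762/11) = ((-194 + 0 + 0) - 25925)/(-46709/11) = (-194 - 25925)*(-11/46709) = -26119*(-11/46709) = 287309/46709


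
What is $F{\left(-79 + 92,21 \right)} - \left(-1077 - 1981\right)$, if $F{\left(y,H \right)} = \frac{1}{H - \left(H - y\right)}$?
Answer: $\frac{39755}{13} \approx 3058.1$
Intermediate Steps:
$F{\left(y,H \right)} = \frac{1}{y}$
$F{\left(-79 + 92,21 \right)} - \left(-1077 - 1981\right) = \frac{1}{-79 + 92} - \left(-1077 - 1981\right) = \frac{1}{13} - \left(-1077 - 1981\right) = \frac{1}{13} - -3058 = \frac{1}{13} + 3058 = \frac{39755}{13}$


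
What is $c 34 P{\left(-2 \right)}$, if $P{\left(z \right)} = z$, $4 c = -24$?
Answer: $408$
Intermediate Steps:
$c = -6$ ($c = \frac{1}{4} \left(-24\right) = -6$)
$c 34 P{\left(-2 \right)} = \left(-6\right) 34 \left(-2\right) = \left(-204\right) \left(-2\right) = 408$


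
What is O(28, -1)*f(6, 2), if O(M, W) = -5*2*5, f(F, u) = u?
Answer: -100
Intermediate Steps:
O(M, W) = -50 (O(M, W) = -10*5 = -50)
O(28, -1)*f(6, 2) = -50*2 = -100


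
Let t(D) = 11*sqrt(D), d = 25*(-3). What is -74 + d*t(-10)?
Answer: -74 - 825*I*sqrt(10) ≈ -74.0 - 2608.9*I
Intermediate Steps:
d = -75
-74 + d*t(-10) = -74 - 825*sqrt(-10) = -74 - 825*I*sqrt(10)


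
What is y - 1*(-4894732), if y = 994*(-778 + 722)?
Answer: 4839068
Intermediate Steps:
y = -55664 (y = 994*(-56) = -55664)
y - 1*(-4894732) = -55664 - 1*(-4894732) = -55664 + 4894732 = 4839068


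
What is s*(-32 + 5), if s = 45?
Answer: -1215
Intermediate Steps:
s*(-32 + 5) = 45*(-32 + 5) = 45*(-27) = -1215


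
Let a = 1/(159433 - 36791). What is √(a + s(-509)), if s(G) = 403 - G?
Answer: √13717446992210/122642 ≈ 30.199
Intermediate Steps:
a = 1/122642 ≈ 8.1538e-6
√(a + s(-509)) = √(1/122642 + (403 - 1*(-509))) = √(1/122642 + (403 + 509)) = √(1/122642 + 912) = √(111849505/122642) = √13717446992210/122642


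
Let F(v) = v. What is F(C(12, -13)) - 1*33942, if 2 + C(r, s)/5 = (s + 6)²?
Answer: -33707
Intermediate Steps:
C(r, s) = -10 + 5*(6 + s)² (C(r, s) = -10 + 5*(s + 6)² = -10 + 5*(6 + s)²)
F(C(12, -13)) - 1*33942 = (-10 + 5*(6 - 13)²) - 1*33942 = (-10 + 5*(-7)²) - 33942 = (-10 + 5*49) - 33942 = (-10 + 245) - 33942 = 235 - 33942 = -33707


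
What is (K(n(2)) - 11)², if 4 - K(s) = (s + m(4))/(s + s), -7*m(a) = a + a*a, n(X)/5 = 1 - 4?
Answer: 101761/1764 ≈ 57.688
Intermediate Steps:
n(X) = -15 (n(X) = 5*(1 - 4) = 5*(-3) = -15)
m(a) = -a/7 - a²/7 (m(a) = -(a + a*a)/7 = -(a + a²)/7 = -a/7 - a²/7)
K(s) = 4 - (-20/7 + s)/(2*s) (K(s) = 4 - (s - ⅐*4*(1 + 4))/(s + s) = 4 - (s - ⅐*4*5)/(2*s) = 4 - (s - 20/7)*1/(2*s) = 4 - (-20/7 + s)*1/(2*s) = 4 - (-20/7 + s)/(2*s))
(K(n(2)) - 11)² = ((1/14)*(20 + 49*(-15))/(-15) - 11)² = ((1/14)*(-1/15)*(20 - 735) - 11)² = ((1/14)*(-1/15)*(-715) - 11)² = (143/42 - 11)² = (-319/42)² = 101761/1764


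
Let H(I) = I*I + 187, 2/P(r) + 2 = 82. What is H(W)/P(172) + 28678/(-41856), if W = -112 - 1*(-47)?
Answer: 3693359101/20928 ≈ 1.7648e+5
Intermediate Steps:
P(r) = 1/40 (P(r) = 2/(-2 + 82) = 2/80 = 2*(1/80) = 1/40)
W = -65 (W = -112 + 47 = -65)
H(I) = 187 + I**2 (H(I) = I**2 + 187 = 187 + I**2)
H(W)/P(172) + 28678/(-41856) = (187 + (-65)**2)/(1/40) + 28678/(-41856) = (187 + 4225)*40 + 28678*(-1/41856) = 4412*40 - 14339/20928 = 176480 - 14339/20928 = 3693359101/20928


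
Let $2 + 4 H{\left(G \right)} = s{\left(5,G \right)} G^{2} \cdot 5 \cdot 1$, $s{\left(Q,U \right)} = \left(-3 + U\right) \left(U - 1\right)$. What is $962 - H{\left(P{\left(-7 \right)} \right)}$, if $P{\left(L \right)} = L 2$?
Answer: $- \frac{123025}{2} \approx -61513.0$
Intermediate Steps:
$s{\left(Q,U \right)} = \left(-1 + U\right) \left(-3 + U\right)$ ($s{\left(Q,U \right)} = \left(-3 + U\right) \left(-1 + U\right) = \left(-1 + U\right) \left(-3 + U\right)$)
$P{\left(L \right)} = 2 L$
$H{\left(G \right)} = - \frac{1}{2} + \frac{5 G^{2} \left(3 + G^{2} - 4 G\right)}{4}$ ($H{\left(G \right)} = - \frac{1}{2} + \frac{\left(3 + G^{2} - 4 G\right) G^{2} \cdot 5 \cdot 1}{4} = - \frac{1}{2} + \frac{\left(3 + G^{2} - 4 G\right) 5 G^{2} \cdot 1}{4} = - \frac{1}{2} + \frac{\left(3 + G^{2} - 4 G\right) 5 G^{2}}{4} = - \frac{1}{2} + \frac{5 G^{2} \left(3 + G^{2} - 4 G\right)}{4}$)
$962 - H{\left(P{\left(-7 \right)} \right)} = 962 - \left(- \frac{1}{2} + \frac{5 \left(2 \left(-7\right)\right)^{2} \left(3 + \left(2 \left(-7\right)\right)^{2} - 4 \cdot 2 \left(-7\right)\right)}{4}\right) = 962 - \left(- \frac{1}{2} + \frac{5 \left(-14\right)^{2} \left(3 + \left(-14\right)^{2} - -56\right)}{4}\right) = 962 - \left(- \frac{1}{2} + \frac{5}{4} \cdot 196 \left(3 + 196 + 56\right)\right) = 962 - \left(- \frac{1}{2} + \frac{5}{4} \cdot 196 \cdot 255\right) = 962 - \left(- \frac{1}{2} + 62475\right) = 962 - \frac{124949}{2} = - \frac{123025}{2}$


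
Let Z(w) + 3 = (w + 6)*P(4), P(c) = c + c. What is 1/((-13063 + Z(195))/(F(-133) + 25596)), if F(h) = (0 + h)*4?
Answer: -12532/5729 ≈ -2.1875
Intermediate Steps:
P(c) = 2*c
F(h) = 4*h (F(h) = h*4 = 4*h)
Z(w) = 45 + 8*w (Z(w) = -3 + (w + 6)*(2*4) = -3 + (6 + w)*8 = -3 + (48 + 8*w) = 45 + 8*w)
1/((-13063 + Z(195))/(F(-133) + 25596)) = 1/((-13063 + (45 + 8*195))/(4*(-133) + 25596)) = 1/((-13063 + (45 + 1560))/(-532 + 25596)) = 1/((-13063 + 1605)/25064) = 1/(-11458*1/25064) = 1/(-5729/12532) = -12532/5729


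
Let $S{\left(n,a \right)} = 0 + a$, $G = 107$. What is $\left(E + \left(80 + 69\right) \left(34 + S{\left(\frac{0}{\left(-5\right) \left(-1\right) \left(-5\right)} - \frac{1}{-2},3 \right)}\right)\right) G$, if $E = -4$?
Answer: $589463$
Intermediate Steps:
$S{\left(n,a \right)} = a$
$\left(E + \left(80 + 69\right) \left(34 + S{\left(\frac{0}{\left(-5\right) \left(-1\right) \left(-5\right)} - \frac{1}{-2},3 \right)}\right)\right) G = \left(-4 + \left(80 + 69\right) \left(34 + 3\right)\right) 107 = \left(-4 + 149 \cdot 37\right) 107 = \left(-4 + 5513\right) 107 = 5509 \cdot 107 = 589463$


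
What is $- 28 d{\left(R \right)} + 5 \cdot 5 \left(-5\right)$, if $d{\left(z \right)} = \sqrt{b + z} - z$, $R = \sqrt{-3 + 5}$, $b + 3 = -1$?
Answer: $-125 + 28 \sqrt{2} - 28 i \sqrt{4 - \sqrt{2}} \approx -85.402 - 45.025 i$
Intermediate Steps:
$b = -4$ ($b = -3 - 1 = -4$)
$R = \sqrt{2} \approx 1.4142$
$d{\left(z \right)} = \sqrt{-4 + z} - z$
$- 28 d{\left(R \right)} + 5 \cdot 5 \left(-5\right) = - 28 \left(\sqrt{-4 + \sqrt{2}} - \sqrt{2}\right) + 5 \cdot 5 \left(-5\right) = \left(- 28 \sqrt{-4 + \sqrt{2}} + 28 \sqrt{2}\right) + 25 \left(-5\right) = \left(- 28 \sqrt{-4 + \sqrt{2}} + 28 \sqrt{2}\right) - 125 = -125 - 28 \sqrt{-4 + \sqrt{2}} + 28 \sqrt{2}$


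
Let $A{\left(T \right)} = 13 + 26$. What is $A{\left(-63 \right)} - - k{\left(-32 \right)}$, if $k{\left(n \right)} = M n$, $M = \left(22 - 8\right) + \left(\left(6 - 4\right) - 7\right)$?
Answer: $-249$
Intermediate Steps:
$A{\left(T \right)} = 39$
$M = 9$ ($M = 14 + \left(2 - 7\right) = 14 - 5 = 9$)
$k{\left(n \right)} = 9 n$
$A{\left(-63 \right)} - - k{\left(-32 \right)} = 39 - - 9 \left(-32\right) = 39 - \left(-1\right) \left(-288\right) = 39 - 288 = -249$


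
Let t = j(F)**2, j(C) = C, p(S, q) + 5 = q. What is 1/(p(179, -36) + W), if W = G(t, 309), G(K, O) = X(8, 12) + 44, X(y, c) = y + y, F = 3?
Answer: 1/19 ≈ 0.052632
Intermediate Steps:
p(S, q) = -5 + q
t = 9 (t = 3**2 = 9)
X(y, c) = 2*y
G(K, O) = 60 (G(K, O) = 2*8 + 44 = 16 + 44 = 60)
W = 60
1/(p(179, -36) + W) = 1/((-5 - 36) + 60) = 1/(-41 + 60) = 1/19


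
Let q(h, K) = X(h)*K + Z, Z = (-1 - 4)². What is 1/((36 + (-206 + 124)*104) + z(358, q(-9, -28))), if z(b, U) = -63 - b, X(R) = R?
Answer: -1/8913 ≈ -0.00011220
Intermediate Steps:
Z = 25 (Z = (-5)² = 25)
q(h, K) = 25 + K*h (q(h, K) = h*K + 25 = K*h + 25 = 25 + K*h)
1/((36 + (-206 + 124)*104) + z(358, q(-9, -28))) = 1/((36 + (-206 + 124)*104) + (-63 - 1*358)) = 1/((36 - 82*104) + (-63 - 358)) = 1/((36 - 8528) - 421) = 1/(-8492 - 421) = 1/(-8913) = -1/8913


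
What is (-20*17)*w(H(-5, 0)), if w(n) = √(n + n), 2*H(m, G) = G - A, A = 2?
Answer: -340*I*√2 ≈ -480.83*I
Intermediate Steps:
H(m, G) = -1 + G/2 (H(m, G) = (G - 1*2)/2 = (G - 2)/2 = (-2 + G)/2 = -1 + G/2)
w(n) = √2*√n (w(n) = √(2*n) = √2*√n)
(-20*17)*w(H(-5, 0)) = (-20*17)*(√2*√(-1 + (½)*0)) = -340*√2*√(-1 + 0) = -340*√2*√(-1) = -340*√2*I = -340*I*√2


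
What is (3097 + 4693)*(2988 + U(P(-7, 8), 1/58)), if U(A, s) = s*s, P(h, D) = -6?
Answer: 39151110535/1682 ≈ 2.3277e+7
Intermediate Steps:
U(A, s) = s**2
(3097 + 4693)*(2988 + U(P(-7, 8), 1/58)) = (3097 + 4693)*(2988 + (1/58)**2) = 7790*(2988 + (1/58)**2) = 7790*(2988 + 1/3364) = 7790*(10051633/3364) = 39151110535/1682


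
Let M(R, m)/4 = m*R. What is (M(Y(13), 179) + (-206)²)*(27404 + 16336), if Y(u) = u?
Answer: 2263282560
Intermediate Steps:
M(R, m) = 4*R*m (M(R, m) = 4*(m*R) = 4*(R*m) = 4*R*m)
(M(Y(13), 179) + (-206)²)*(27404 + 16336) = (4*13*179 + (-206)²)*(27404 + 16336) = (9308 + 42436)*43740 = 51744*43740 = 2263282560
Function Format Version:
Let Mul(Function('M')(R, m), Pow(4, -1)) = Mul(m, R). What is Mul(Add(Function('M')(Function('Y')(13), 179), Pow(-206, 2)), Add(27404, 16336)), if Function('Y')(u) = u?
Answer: 2263282560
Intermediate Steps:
Function('M')(R, m) = Mul(4, R, m) (Function('M')(R, m) = Mul(4, Mul(m, R)) = Mul(4, Mul(R, m)) = Mul(4, R, m))
Mul(Add(Function('M')(Function('Y')(13), 179), Pow(-206, 2)), Add(27404, 16336)) = Mul(Add(Mul(4, 13, 179), Pow(-206, 2)), Add(27404, 16336)) = Mul(Add(9308, 42436), 43740) = Mul(51744, 43740) = 2263282560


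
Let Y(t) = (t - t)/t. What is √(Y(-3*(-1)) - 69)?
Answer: I*√69 ≈ 8.3066*I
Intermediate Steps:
Y(t) = 0 (Y(t) = 0/t = 0)
√(Y(-3*(-1)) - 69) = √(0 - 69) = √(-69) = I*√69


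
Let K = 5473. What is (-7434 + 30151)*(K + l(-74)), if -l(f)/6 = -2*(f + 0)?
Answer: 104157445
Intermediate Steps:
l(f) = 12*f (l(f) = -(-12)*(f + 0) = -(-12)*f = 12*f)
(-7434 + 30151)*(K + l(-74)) = (-7434 + 30151)*(5473 + 12*(-74)) = 22717*(5473 - 888) = 22717*4585 = 104157445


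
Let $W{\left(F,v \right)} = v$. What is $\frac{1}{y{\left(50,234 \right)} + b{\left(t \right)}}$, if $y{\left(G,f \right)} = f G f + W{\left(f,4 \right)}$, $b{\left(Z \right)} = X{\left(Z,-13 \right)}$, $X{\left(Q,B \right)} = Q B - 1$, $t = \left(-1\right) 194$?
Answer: $\frac{1}{2740325} \approx 3.6492 \cdot 10^{-7}$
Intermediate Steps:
$t = -194$
$X{\left(Q,B \right)} = -1 + B Q$ ($X{\left(Q,B \right)} = B Q - 1 = -1 + B Q$)
$b{\left(Z \right)} = -1 - 13 Z$
$y{\left(G,f \right)} = 4 + G f^{2}$ ($y{\left(G,f \right)} = f G f + 4 = G f f + 4 = G f^{2} + 4 = 4 + G f^{2}$)
$\frac{1}{y{\left(50,234 \right)} + b{\left(t \right)}} = \frac{1}{\left(4 + 50 \cdot 234^{2}\right) - -2521} = \frac{1}{\left(4 + 50 \cdot 54756\right) + \left(-1 + 2522\right)} = \frac{1}{\left(4 + 2737800\right) + 2521} = \frac{1}{2737804 + 2521} = \frac{1}{2740325}$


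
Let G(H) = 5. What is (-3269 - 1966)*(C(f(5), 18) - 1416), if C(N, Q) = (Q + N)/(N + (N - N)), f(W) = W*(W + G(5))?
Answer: 37028202/5 ≈ 7.4056e+6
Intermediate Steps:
f(W) = W*(5 + W) (f(W) = W*(W + 5) = W*(5 + W))
C(N, Q) = (N + Q)/N (C(N, Q) = (N + Q)/(N + 0) = (N + Q)/N)
(-3269 - 1966)*(C(f(5), 18) - 1416) = (-3269 - 1966)*((5*(5 + 5) + 18)/((5*(5 + 5))) - 1416) = -5235*((5*10 + 18)/((5*10)) - 1416) = -5235*((50 + 18)/50 - 1416) = -5235*((1/50)*68 - 1416) = -5235*(34/25 - 1416) = -5235*(-35366/25) = 37028202/5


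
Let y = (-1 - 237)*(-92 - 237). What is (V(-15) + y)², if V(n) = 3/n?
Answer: 153279297081/25 ≈ 6.1312e+9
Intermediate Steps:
y = 78302 (y = -238*(-329) = 78302)
(V(-15) + y)² = (3/(-15) + 78302)² = (3*(-1/15) + 78302)² = (-⅕ + 78302)² = (391509/5)² = 153279297081/25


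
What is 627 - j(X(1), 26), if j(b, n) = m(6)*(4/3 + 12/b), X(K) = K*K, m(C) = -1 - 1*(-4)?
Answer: 587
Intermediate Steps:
m(C) = 3 (m(C) = -1 + 4 = 3)
X(K) = K²
j(b, n) = 4 + 36/b (j(b, n) = 3*(4/3 + 12/b) = 4 + 36/b)
627 - j(X(1), 26) = 627 - (4 + 36/(1²)) = 627 - (4 + 36/1) = 627 - (4 + 36*1) = 627 - (4 + 36) = 627 - 1*40 = 627 - 40 = 587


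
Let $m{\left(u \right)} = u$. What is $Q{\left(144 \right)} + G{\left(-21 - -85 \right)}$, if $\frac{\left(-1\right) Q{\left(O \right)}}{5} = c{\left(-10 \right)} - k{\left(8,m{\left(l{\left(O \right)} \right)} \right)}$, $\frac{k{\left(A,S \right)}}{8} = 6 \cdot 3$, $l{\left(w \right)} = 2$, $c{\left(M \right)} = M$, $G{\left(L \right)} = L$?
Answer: $834$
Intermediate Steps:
$k{\left(A,S \right)} = 144$ ($k{\left(A,S \right)} = 8 \cdot 6 \cdot 3 = 8 \cdot 18 = 144$)
$Q{\left(O \right)} = 770$ ($Q{\left(O \right)} = - 5 \left(-10 - 144\right) = \left(-5\right) \left(-154\right) = 770$)
$Q{\left(144 \right)} + G{\left(-21 - -85 \right)} = 770 - -64 = 770 + \left(-21 + 85\right) = 770 + 64 = 834$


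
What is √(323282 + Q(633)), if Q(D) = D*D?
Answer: √723971 ≈ 850.87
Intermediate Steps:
Q(D) = D²
√(323282 + Q(633)) = √(323282 + 633²) = √(323282 + 400689) = √723971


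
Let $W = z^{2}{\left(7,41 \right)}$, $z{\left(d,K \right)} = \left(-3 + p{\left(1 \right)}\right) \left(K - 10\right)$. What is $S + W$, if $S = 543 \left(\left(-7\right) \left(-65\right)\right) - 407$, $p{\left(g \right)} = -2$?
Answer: $270683$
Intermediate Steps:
$S = 246658$ ($S = 543 \cdot 455 - 407 = 247065 - 407 = 246658$)
$z{\left(d,K \right)} = 50 - 5 K$ ($z{\left(d,K \right)} = \left(-3 - 2\right) \left(K - 10\right) = - 5 \left(-10 + K\right) = 50 - 5 K$)
$W = 24025$ ($W = \left(50 - 205\right)^{2} = \left(-155\right)^{2} = 24025$)
$S + W = 246658 + 24025 = 270683$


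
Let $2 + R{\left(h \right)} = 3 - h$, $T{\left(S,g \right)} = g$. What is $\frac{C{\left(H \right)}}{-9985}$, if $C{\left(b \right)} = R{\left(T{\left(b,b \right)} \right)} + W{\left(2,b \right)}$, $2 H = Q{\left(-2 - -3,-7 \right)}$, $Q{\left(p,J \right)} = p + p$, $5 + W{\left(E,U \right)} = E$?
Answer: $\frac{3}{9985} \approx 0.00030045$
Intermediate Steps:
$W{\left(E,U \right)} = -5 + E$
$R{\left(h \right)} = 1 - h$ ($R{\left(h \right)} = -2 - \left(-3 + h\right) = 1 - h$)
$Q{\left(p,J \right)} = 2 p$
$H = 1$ ($H = \frac{2 \left(-2 - -3\right)}{2} = \frac{2 \left(-2 + 3\right)}{2} = \frac{2 \cdot 1}{2} = \frac{1}{2} \cdot 2 = 1$)
$C{\left(b \right)} = -2 - b$ ($C{\left(b \right)} = \left(1 - b\right) + \left(-5 + 2\right) = \left(1 - b\right) - 3 = -2 - b$)
$\frac{C{\left(H \right)}}{-9985} = \frac{-2 - 1}{-9985} = \left(-2 - 1\right) \left(- \frac{1}{9985}\right) = \left(-3\right) \left(- \frac{1}{9985}\right) = \frac{3}{9985}$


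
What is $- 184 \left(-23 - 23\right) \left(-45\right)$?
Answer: $-380880$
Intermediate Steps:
$- 184 \left(-23 - 23\right) \left(-45\right) = \left(-184\right) \left(-46\right) \left(-45\right) = 8464 \left(-45\right) = -380880$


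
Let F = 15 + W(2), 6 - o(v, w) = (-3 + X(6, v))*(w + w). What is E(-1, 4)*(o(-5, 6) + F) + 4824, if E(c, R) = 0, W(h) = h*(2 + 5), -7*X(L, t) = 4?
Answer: 4824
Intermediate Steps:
X(L, t) = -4/7 (X(L, t) = -⅐*4 = -4/7)
W(h) = 7*h (W(h) = h*7 = 7*h)
o(v, w) = 6 + 50*w/7 (o(v, w) = 6 - (-3 - 4/7)*(w + w) = 6 - (-25)*2*w/7 = 6 - (-50)*w/7 = 6 + 50*w/7)
F = 29 (F = 15 + 7*2 = 15 + 14 = 29)
E(-1, 4)*(o(-5, 6) + F) + 4824 = 0*((6 + (50/7)*6) + 29) + 4824 = 0*((6 + 300/7) + 29) + 4824 = 0*(342/7 + 29) + 4824 = 0*(545/7) + 4824 = 0 + 4824 = 4824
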